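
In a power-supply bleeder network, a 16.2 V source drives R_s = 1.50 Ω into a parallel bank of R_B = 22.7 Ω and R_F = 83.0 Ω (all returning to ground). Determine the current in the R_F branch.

Combine the parallel branches: R_p = (1/22.7 + 1/83.0)⁻¹ = 17.82 Ω.
V_A by voltage divider: V_A = 16.2 × 17.82/(1.50 + 17.82) = 14.94 V.
I(R_F) = V_A / R_F = 14.94/83.0 = 0.1800 A.

I ≈ 0.180 A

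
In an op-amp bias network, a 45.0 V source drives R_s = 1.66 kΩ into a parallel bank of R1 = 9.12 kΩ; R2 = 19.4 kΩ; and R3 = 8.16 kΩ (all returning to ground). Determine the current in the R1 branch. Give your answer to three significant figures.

Equivalent of the parallel group: R_p = 3.524 kΩ.
V_A = 45.0 × 3.524/5.184 = 30.59 V.
Branch current I = V_A/R1 = 30.59/9.12 = 3.354 mA.

I ≈ 3.35 mA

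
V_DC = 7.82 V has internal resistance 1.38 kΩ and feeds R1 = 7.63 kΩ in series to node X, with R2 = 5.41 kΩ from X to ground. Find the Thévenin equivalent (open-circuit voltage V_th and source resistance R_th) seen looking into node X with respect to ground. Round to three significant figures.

R1' = 1.38 + 7.63 = 9.010 kΩ (source resistance + R1).
With X open, the divider is unloaded: V_th = 7.82 × 5.41/14.42 = 2.934 V.
Looking into X with the source shorted: R_th = R1'·R2/(R1'+R2) = 9.010 × 5.41/14.42 = 3.380 kΩ.

V_th ≈ 2.93 V, R_th ≈ 3.38 kΩ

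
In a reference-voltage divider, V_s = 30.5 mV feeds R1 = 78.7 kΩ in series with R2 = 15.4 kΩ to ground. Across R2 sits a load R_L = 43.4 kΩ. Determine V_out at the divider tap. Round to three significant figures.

R2 ‖ R_L = (15.4 × 43.4)/(15.4 + 43.4) = 11.37 kΩ.
Voltage divider with the loaded lower leg: V_out = 30.5 × 11.37/(78.7 + 11.37) = 30.5 × 0.1262 = 3.849 mV.

V_out ≈ 3.85 mV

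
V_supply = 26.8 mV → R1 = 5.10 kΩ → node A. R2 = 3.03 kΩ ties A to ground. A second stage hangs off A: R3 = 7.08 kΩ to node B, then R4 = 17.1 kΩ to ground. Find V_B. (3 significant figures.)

V_B ≈ 6.55 mV

Node A sees R2 in parallel with the series input of stage 2, R3 + R4 = 24.18 kΩ.
R2 ‖ (R3+R4) = 2.693 kΩ.
So V_A = 26.8 × 0.3455 = 9.260 mV.
Stage 2 is unloaded, so V_B = V_A · R4/(R3+R4) = 9.260 × 17.1/24.18 = 6.549 mV.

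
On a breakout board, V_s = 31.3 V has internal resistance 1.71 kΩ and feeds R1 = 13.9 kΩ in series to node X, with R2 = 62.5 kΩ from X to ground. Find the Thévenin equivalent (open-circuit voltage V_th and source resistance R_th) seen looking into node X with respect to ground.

R1' = 1.71 + 13.9 = 15.61 kΩ (source resistance + R1).
Open-circuit (no load on X): V_th = V_s · R2/(R1' + R2) = 31.3 × 62.5/(15.61 + 62.5) = 25.04 V.
Zeroing V_s shorts the top of R1' to ground, so R_th = R1' ‖ R2 = 12.49 kΩ.

V_th ≈ 25.0 V, R_th ≈ 12.5 kΩ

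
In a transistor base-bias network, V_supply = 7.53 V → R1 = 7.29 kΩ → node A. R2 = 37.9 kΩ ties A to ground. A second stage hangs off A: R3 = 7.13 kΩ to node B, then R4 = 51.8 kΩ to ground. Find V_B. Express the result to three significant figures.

Node A sees R2 in parallel with the series input of stage 2, R3 + R4 = 58.93 kΩ.
Effective lower resistance at A: R2 ‖ 58.93 = 23.07 kΩ.
So V_A = 7.53 × 0.7598 = 5.722 V.
Then the unloaded second divider: V_B = V_A × R4/(R3+R4) = 5.722 × 0.8790 = 5.029 V.

V_B ≈ 5.03 V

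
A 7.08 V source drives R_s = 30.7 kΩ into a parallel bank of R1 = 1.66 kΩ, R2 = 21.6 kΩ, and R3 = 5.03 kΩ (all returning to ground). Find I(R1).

Equivalent of the parallel group: R_p = 1.180 kΩ.
V_A = 7.08 × 1.180/31.88 = 0.2620 V.
I(R1) = V_A / R1 = 0.2620/1.66 = 0.1579 mA.

I ≈ 0.158 mA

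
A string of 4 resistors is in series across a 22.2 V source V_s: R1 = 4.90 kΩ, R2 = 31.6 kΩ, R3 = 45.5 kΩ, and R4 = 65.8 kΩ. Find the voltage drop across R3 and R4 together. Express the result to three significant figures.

V ≈ 16.7 V

Series total: ΣR = 4.90 + 31.6 + 45.5 + 65.8 = 147.8 kΩ.
R_{R3..R4} = 45.5 + 65.8 = 111.3 kΩ.
V = V_s · R/ΣR = 22.2 × 0.7530 = 16.72 V.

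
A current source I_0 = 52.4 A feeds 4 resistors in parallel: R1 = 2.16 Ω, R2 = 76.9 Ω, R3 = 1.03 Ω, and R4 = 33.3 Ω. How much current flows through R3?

Total conductance ΣG = 1/2.16 + 1/76.9 + 1/1.03 + 1/33.3 = 1.477 (units of 1/Ω).
Current divider: I(R3) = I_0 · G_k/ΣG = 52.4 × (0.9709/1.477) = 52.4 × 0.6574 = 34.45 A.

I ≈ 34.4 A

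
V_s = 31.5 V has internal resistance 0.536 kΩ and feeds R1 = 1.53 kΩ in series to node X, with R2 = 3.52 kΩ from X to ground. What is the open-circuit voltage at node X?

R1' = 0.536 + 1.53 = 2.066 kΩ (source resistance + R1).
With X open, the divider is unloaded: V_th = 31.5 × 3.52/5.586 = 19.85 V.

V_th ≈ 19.8 V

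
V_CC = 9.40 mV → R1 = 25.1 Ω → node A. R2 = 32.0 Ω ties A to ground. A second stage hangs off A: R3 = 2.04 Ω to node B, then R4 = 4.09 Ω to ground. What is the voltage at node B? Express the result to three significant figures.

Node A sees R2 in parallel with the series input of stage 2, R3 + R4 = 6.130 Ω.
R2 ‖ (R3+R4) = 5.145 Ω.
V_A = 9.40 × 5.145/(25.1 + 5.145) = 1.599 mV.
Stage 2 is unloaded, so V_B = V_A · R4/(R3+R4) = 1.599 × 4.09/6.130 = 1.067 mV.

V_B ≈ 1.07 mV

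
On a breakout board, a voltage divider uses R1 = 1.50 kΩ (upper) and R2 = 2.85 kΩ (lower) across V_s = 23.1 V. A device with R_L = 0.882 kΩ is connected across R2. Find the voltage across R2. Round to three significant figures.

V_out ≈ 7.16 V

First combine the lower leg with the load: R2 ‖ R_L = 0.6736 kΩ.
Then V_out = V_s · R2'/(R1 + R2') = 23.1 × 0.6736/2.174 = 7.158 V.
(Unloaded it would be 15.1 V; the load pulls it down.)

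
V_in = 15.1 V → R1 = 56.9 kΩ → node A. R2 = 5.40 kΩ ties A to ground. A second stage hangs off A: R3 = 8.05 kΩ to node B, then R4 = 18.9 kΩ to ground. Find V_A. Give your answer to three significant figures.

The second stage (R3 + R4 = 26.95 kΩ) loads node A in parallel with R2.
R2 ‖ (R3+R4) = 4.499 kΩ.
So V_A = 15.1 × 0.07327 = 1.106 V.

V_A ≈ 1.11 V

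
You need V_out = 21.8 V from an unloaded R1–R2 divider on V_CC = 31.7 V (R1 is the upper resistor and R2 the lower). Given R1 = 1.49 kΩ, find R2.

The divider ratio is R2/(R1+R2) = 21.8/31.7 = 0.6877.
R2 = R1 · 0.6877/(1 − 0.6877) = 3.281 kΩ.

R2 ≈ 3.28 kΩ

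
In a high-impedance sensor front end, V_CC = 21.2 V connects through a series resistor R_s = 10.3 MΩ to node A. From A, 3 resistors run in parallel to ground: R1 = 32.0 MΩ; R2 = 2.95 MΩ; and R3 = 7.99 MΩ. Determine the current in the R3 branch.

Equivalent of the parallel group: R_p = 2.019 MΩ.
Node voltage V_A = V_CC · R_p/(R_s + R_p) = 21.2 × 0.1639 = 3.474 V.
I(R3) = V_A / R3 = 3.474/7.99 = 0.4348 µA.

I ≈ 0.435 µA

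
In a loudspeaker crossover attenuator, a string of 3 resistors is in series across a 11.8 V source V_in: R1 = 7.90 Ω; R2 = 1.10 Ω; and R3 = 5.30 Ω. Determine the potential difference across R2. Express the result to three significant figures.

Total series resistance ΣR = 7.90 + 1.10 + 5.30 = 14.30 Ω.
V = V_in · R/ΣR = 11.8 × 0.07692 = 0.9077 V.

V ≈ 0.908 V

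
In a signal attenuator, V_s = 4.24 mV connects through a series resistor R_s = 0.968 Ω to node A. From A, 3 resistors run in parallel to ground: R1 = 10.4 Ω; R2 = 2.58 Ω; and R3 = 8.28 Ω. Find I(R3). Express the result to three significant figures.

Equivalent of the parallel group: R_p = 1.654 Ω.
V_A by voltage divider: V_A = 4.24 × 1.654/(0.968 + 1.654) = 2.675 mV.
I(R3) = V_A / R3 = 2.675/8.28 = 0.3230 mA.
(Check via current divider: I_total = 1.617 mA; share G_k/ΣG = 0.1998 → same result.)

I ≈ 0.323 mA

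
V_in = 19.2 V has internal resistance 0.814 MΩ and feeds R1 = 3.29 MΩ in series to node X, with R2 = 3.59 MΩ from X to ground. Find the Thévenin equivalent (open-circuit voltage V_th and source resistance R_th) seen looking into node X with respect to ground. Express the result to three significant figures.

V_th ≈ 8.96 V, R_th ≈ 1.91 MΩ

R1' = 0.814 + 3.29 = 4.104 MΩ (source resistance + R1).
Open-circuit (no load on X): V_th = V_in · R2/(R1' + R2) = 19.2 × 3.59/(4.104 + 3.59) = 8.959 V.
Looking into X with the source shorted: R_th = R1'·R2/(R1'+R2) = 4.104 × 3.59/7.694 = 1.915 MΩ.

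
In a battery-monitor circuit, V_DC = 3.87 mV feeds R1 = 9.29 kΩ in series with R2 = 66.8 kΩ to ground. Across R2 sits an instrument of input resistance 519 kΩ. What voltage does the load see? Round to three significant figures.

R2 ‖ R_L = (66.8 × 519)/(66.8 + 519) = 59.18 kΩ.
Now apply the divider: V_out = 3.87 × 0.8643 = 3.345 mV.
(Unloaded it would be 3.40 mV; the load pulls it down.)

V_out ≈ 3.34 mV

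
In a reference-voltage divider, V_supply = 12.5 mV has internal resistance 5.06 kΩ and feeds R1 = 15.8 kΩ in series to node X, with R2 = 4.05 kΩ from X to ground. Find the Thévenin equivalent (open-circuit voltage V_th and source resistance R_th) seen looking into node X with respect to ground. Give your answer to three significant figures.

V_th ≈ 2.03 mV, R_th ≈ 3.39 kΩ

R1' = 5.06 + 15.8 = 20.86 kΩ (source resistance + R1).
Open-circuit (no load on X): V_th = V_supply · R2/(R1' + R2) = 12.5 × 4.05/(20.86 + 4.05) = 2.032 mV.
Looking into X with the source shorted: R_th = R1'·R2/(R1'+R2) = 20.86 × 4.05/24.91 = 3.392 kΩ.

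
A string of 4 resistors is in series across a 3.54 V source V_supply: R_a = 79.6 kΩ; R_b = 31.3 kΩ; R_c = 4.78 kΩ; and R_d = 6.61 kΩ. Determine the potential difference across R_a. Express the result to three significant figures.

V ≈ 2.30 V

Total series resistance ΣR = 79.6 + 31.3 + 4.78 + 6.61 = 122.3 kΩ.
Voltage divider: V = V_supply · (79.60 / 122.3) = 3.54 × 0.6509 = 2.304 V.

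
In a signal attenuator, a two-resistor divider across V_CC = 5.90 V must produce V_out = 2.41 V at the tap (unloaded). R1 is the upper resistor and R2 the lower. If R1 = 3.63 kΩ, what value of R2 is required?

R2 ≈ 2.51 kΩ

Required fraction k = V_out/V_CC = 0.4085.
R2 = R1 · 0.4085/(1 − 0.4085) = 2.507 kΩ.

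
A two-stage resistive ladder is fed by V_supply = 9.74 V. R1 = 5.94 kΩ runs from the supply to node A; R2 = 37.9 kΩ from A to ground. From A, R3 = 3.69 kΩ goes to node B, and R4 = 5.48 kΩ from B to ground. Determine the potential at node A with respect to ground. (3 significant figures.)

V_A ≈ 5.40 V

The second stage (R3 + R4 = 9.170 kΩ) loads node A in parallel with R2.
R2 ‖ (R3+R4) = 7.384 kΩ.
So V_A = 9.74 × 0.5542 = 5.398 V.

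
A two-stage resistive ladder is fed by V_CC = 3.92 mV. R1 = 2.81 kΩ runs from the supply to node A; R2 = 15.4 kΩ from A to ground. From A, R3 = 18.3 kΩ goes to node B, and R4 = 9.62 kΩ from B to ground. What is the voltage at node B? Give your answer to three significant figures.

V_B ≈ 1.05 mV

Node A sees R2 in parallel with the series input of stage 2, R3 + R4 = 27.92 kΩ.
R2 ‖ (R3+R4) = 9.925 kΩ.
So V_A = 3.92 × 0.7794 = 3.055 mV.
Stage 2 is unloaded, so V_B = V_A · R4/(R3+R4) = 3.055 × 9.62/27.92 = 1.053 mV.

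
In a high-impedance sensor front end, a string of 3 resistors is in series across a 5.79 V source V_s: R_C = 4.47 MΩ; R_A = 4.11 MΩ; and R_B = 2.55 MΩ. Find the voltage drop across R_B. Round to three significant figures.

Series total: ΣR = 4.47 + 4.11 + 2.55 = 11.13 MΩ.
V = V_s · R/ΣR = 5.79 × 0.2291 = 1.327 V.

V ≈ 1.33 V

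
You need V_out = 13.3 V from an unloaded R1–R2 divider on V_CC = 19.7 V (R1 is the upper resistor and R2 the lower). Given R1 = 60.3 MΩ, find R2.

R2 ≈ 125 MΩ

Required fraction k = V_out/V_CC = 0.6751.
R2 = R1 · 0.6751/(1 − 0.6751) = 125.3 MΩ.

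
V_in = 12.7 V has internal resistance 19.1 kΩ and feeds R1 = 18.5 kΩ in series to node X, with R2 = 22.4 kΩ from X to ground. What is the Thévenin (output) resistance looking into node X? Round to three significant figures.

R1' = 19.1 + 18.5 = 37.60 kΩ (source resistance + R1).
Looking into X with the source shorted: R_th = R1'·R2/(R1'+R2) = 37.60 × 22.4/60.00 = 14.04 kΩ.

R_th ≈ 14.0 kΩ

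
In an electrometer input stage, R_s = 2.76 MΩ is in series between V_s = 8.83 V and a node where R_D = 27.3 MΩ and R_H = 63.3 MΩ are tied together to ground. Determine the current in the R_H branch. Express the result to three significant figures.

Equivalent of the parallel group: R_p = 19.07 MΩ.
Node voltage V_A = V_s · R_p/(R_s + R_p) = 8.83 × 0.8736 = 7.714 V.
Branch current I = V_A/R_H = 7.714/63.3 = 0.1219 µA.

I ≈ 0.122 µA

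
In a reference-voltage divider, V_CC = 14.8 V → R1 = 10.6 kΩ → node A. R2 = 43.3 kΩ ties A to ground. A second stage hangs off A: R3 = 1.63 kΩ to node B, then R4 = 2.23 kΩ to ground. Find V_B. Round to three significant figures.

Node A sees R2 in parallel with the series input of stage 2, R3 + R4 = 3.860 kΩ.
R2 ‖ (R3+R4) = 3.544 kΩ.
First divider: V_A = V_CC · 3.544/(10.6 + 3.544) = 3.708 V.
Then the unloaded second divider: V_B = V_A × R4/(R3+R4) = 3.708 × 0.5777 = 2.142 V.

V_B ≈ 2.14 V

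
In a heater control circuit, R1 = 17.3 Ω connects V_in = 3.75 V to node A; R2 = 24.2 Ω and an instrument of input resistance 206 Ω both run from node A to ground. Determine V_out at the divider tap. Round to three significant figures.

The load sits in parallel with R2, giving an effective lower resistance R2' = R2·R_L/(R2+R_L) = 21.66 Ω.
Now apply the divider: V_out = 3.75 × 0.5559 = 2.085 V.
(Unloaded it would be 2.19 V; the load pulls it down.)

V_out ≈ 2.08 V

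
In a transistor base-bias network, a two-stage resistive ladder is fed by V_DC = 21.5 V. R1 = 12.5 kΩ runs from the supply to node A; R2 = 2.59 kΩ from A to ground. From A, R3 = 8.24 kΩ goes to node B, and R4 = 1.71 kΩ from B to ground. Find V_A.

V_A ≈ 3.04 V

Node A sees R2 in parallel with the series input of stage 2, R3 + R4 = 9.950 kΩ.
Effective lower resistance at A: R2 ‖ 9.950 = 2.055 kΩ.
V_A = 21.5 × 2.055/(12.5 + 2.055) = 3.036 V.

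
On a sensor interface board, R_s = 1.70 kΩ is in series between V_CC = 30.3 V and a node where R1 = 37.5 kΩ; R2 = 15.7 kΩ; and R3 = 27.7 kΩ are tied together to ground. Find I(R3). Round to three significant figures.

Equivalent of the parallel group: R_p = 7.908 kΩ.
V_A = 30.3 × 7.908/9.608 = 24.94 V.
I(R3) = V_A / R3 = 24.94/27.7 = 0.9003 mA.
(Equivalently: I_total = 3.154 mA, then current-divider fraction G_k/ΣG = 0.2855.)

I ≈ 0.900 mA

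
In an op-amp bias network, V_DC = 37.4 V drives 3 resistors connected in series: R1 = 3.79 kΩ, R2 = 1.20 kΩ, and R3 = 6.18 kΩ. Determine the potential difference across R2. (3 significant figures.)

V ≈ 4.02 V

ΣR = 3.79 + 1.20 + 6.18 = 11.17 kΩ.
By the voltage-divider rule, V = 37.4 × 1.200/11.17 = 4.018 V.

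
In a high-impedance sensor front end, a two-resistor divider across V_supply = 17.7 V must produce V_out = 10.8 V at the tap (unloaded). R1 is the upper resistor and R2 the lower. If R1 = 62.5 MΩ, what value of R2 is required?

R2 ≈ 97.8 MΩ

Required fraction k = V_out/V_supply = 0.6102.
So R2 = R1 · V_out/(V_supply − V_out) = 62.5 × 10.8/(17.7 − 10.8) = 62.5 × 1.565 = 97.83 MΩ.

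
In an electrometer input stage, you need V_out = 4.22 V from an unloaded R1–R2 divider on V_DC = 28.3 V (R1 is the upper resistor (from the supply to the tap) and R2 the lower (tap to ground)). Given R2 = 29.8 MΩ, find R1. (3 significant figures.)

V_out/V_DC = R2/(R1+R2) = 0.1491.
Rearranging, R1 = R2·(1−k)/k = 29.8 × 5.706 = 170.0 MΩ.

R1 ≈ 170 MΩ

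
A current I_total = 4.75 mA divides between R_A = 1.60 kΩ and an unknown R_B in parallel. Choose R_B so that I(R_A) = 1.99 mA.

The fraction through R_A equals R_B/(R_A+R_B).
1.99/4.75 = R_B/(R_A + R_B) → R_B = R_A · (0.4189)/(1 − 0.4189) = 1.60 × 0.7210 = 1.154 kΩ.

R_B ≈ 1.15 kΩ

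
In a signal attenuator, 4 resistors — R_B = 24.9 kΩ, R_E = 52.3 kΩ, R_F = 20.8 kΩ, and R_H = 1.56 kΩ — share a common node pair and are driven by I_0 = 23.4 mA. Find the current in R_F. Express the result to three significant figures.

Total conductance ΣG = 1/24.9 + 1/52.3 + 1/20.8 + 1/1.56 = 0.7484 (units of 1/kΩ).
By the current-divider rule, I = I_0 · G_k/ΣG = 23.4 × 0.06424 = 1.503 mA.

I ≈ 1.50 mA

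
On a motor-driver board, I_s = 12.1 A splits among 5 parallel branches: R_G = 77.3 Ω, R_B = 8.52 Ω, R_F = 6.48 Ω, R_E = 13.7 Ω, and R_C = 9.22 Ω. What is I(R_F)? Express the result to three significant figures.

I ≈ 4.01 A

ΣG = 1/77.3 + 1/8.52 + 1/6.48 + 1/13.7 + 1/9.22 = 0.4661.
R_F takes the fraction G_k/ΣG = 0.1543/0.4661 = 0.3311, so I = 12.1 × 0.3311 = 4.006 A.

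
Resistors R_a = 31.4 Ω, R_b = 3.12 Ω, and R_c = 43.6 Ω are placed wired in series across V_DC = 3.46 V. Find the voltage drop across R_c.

Series total: ΣR = 31.4 + 3.12 + 43.6 = 78.12 Ω.
By the voltage-divider rule, V = 3.46 × 43.60/78.12 = 1.931 V.

V ≈ 1.93 V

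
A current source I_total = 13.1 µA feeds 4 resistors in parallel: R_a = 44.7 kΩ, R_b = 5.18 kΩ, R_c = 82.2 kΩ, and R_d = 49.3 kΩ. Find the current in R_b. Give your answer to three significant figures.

ΣG = 1/44.7 + 1/5.18 + 1/82.2 + 1/49.3 = 0.2479.
Current divider: I(R_b) = I_total · G_k/ΣG = 13.1 × (0.1931/0.2479) = 13.1 × 0.7788 = 10.20 µA.

I ≈ 10.2 µA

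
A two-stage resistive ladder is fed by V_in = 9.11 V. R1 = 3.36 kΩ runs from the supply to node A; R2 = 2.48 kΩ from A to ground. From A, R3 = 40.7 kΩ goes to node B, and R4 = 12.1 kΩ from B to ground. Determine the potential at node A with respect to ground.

V_A ≈ 3.77 V

The second stage (R3 + R4 = 52.80 kΩ) loads node A in parallel with R2.
R2 ‖ (R3+R4) = 2.369 kΩ.
First divider: V_A = V_in · 2.369/(3.36 + 2.369) = 3.767 V.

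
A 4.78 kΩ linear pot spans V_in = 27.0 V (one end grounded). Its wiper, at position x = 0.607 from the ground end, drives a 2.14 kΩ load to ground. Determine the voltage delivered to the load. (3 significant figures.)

V_out ≈ 10.7 V

Split the track: R_lower = x·R_p = 2.901 kΩ, R_upper = (1−x)·R_p = 1.879 kΩ.
Lower segment in parallel with the load: 2.901 ‖ 2.14 = 1.232 kΩ.
V_out = 27.0 × 1.232/(1.879 + 1.232) = 10.69 V.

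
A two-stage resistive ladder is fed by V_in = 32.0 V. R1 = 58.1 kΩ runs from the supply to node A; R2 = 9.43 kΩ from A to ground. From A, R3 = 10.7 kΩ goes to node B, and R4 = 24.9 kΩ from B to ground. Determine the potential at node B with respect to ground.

V_B ≈ 2.55 V

The second stage (R3 + R4 = 35.60 kΩ) loads node A in parallel with R2.
R2 ‖ (R3+R4) = 7.455 kΩ.
V_A = 32.0 × 7.455/(58.1 + 7.455) = 3.639 V.
V_B = V_A × 0.6994 = 2.545 V.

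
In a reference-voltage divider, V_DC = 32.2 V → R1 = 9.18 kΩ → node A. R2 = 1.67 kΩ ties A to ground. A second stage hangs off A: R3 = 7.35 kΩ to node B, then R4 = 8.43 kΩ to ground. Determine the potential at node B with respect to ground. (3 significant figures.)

V_B ≈ 2.43 V

Node A sees R2 in parallel with the series input of stage 2, R3 + R4 = 15.78 kΩ.
Effective lower resistance at A: R2 ‖ 15.78 = 1.510 kΩ.
First divider: V_A = V_DC · 1.510/(9.18 + 1.510) = 4.549 V.
Then the unloaded second divider: V_B = V_A × R4/(R3+R4) = 4.549 × 0.5342 = 2.430 V.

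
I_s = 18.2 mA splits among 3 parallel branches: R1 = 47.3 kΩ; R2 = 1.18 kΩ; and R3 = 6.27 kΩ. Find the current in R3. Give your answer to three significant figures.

Conductances: ΣG = 1/47.3 + 1/1.18 + 1/6.27 = 1.028 (1/kΩ).
R3 takes the fraction G_k/ΣG = 0.1595/1.028 = 0.1551, so I = 18.2 × 0.1551 = 2.823 mA.

I ≈ 2.82 mA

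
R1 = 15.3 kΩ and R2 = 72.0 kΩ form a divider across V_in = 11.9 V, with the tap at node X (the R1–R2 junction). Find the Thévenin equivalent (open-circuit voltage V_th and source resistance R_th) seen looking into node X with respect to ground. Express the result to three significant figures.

V_th ≈ 9.81 V, R_th ≈ 12.6 kΩ

With X open, the divider is unloaded: V_th = 11.9 × 72.0/87.30 = 9.814 V.
Zeroing V_in shorts the top of R1 to ground, so R_th = R1 ‖ R2 = 12.62 kΩ.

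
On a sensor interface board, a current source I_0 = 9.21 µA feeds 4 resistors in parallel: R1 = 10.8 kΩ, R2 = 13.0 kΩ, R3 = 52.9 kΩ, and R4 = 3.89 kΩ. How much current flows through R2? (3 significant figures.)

I ≈ 1.59 µA

Total conductance ΣG = 1/10.8 + 1/13.0 + 1/52.9 + 1/3.89 = 0.4455 (units of 1/kΩ).
Current divider: I(R2) = I_0 · G_k/ΣG = 9.21 × (0.07692/0.4455) = 9.21 × 0.1727 = 1.590 µA.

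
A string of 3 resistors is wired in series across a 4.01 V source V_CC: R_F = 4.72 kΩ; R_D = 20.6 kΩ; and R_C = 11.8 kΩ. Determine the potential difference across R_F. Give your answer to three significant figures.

V ≈ 0.510 V

Total series resistance ΣR = 4.72 + 20.6 + 11.8 = 37.12 kΩ.
V = V_CC · R/ΣR = 4.01 × 0.1272 = 0.5099 V.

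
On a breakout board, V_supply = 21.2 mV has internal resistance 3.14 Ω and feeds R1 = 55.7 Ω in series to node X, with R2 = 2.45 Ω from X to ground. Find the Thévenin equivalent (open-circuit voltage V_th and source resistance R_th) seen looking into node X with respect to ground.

V_th ≈ 0.847 mV, R_th ≈ 2.35 Ω

R1' = 3.14 + 55.7 = 58.84 Ω (source resistance + R1).
With X open, the divider is unloaded: V_th = 21.2 × 2.45/61.29 = 0.8474 mV.
Zeroing V_supply shorts the top of R1' to ground, so R_th = R1' ‖ R2 = 2.352 Ω.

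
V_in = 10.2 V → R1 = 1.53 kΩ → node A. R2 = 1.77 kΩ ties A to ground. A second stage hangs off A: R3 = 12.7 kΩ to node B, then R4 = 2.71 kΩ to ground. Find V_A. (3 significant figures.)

V_A ≈ 5.19 V

Looking into the second stage from A: R3 + R4 = 15.41 kΩ appears in parallel with R2.
R2 ‖ (R3+R4) = 1.588 kΩ.
V_A = 10.2 × 1.588/(1.53 + 1.588) = 5.194 V.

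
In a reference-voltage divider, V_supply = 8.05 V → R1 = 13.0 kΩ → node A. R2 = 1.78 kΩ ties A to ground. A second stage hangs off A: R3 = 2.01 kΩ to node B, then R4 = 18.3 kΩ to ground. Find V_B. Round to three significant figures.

V_B ≈ 0.811 V

Looking into the second stage from A: R3 + R4 = 20.31 kΩ appears in parallel with R2.
Effective lower resistance at A: R2 ‖ 20.31 = 1.637 kΩ.
First divider: V_A = V_supply · 1.637/(13.0 + 1.637) = 0.9001 V.
Then the unloaded second divider: V_B = V_A × R4/(R3+R4) = 0.9001 × 0.9010 = 0.8110 V.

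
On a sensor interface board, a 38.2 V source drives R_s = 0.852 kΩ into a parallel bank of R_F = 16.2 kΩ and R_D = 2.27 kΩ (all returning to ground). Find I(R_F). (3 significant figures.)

Combine the parallel branches: R_p = (1/16.2 + 1/2.27)⁻¹ = 1.991 kΩ.
V_A by voltage divider: V_A = 38.2 × 1.991/(0.852 + 1.991) = 26.75 V.
Branch current I = V_A/R_F = 26.75/16.2 = 1.651 mA.
(Equivalently: I_total = 13.44 mA, then current-divider fraction G_k/ΣG = 0.1229.)

I ≈ 1.65 mA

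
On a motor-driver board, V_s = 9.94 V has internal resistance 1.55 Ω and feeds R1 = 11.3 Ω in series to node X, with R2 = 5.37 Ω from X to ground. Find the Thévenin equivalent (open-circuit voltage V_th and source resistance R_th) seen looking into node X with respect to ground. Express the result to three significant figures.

V_th ≈ 2.93 V, R_th ≈ 3.79 Ω

R1' = 1.55 + 11.3 = 12.85 Ω (source resistance + R1).
V_th is the unloaded tap voltage: V_s · R2/(R1'+R2) = 9.94 × 0.2947 = 2.930 V.
Looking into X with the source shorted: R_th = R1'·R2/(R1'+R2) = 12.85 × 5.37/18.22 = 3.787 Ω.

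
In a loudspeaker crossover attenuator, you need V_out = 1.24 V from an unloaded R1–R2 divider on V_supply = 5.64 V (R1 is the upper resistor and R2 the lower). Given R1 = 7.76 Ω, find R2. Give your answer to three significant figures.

V_out/V_supply = R2/(R1+R2) = 0.2199.
So R2 = R1 · V_out/(V_supply − V_out) = 7.76 × 1.24/(5.64 − 1.24) = 7.76 × 0.2818 = 2.187 Ω.

R2 ≈ 2.19 Ω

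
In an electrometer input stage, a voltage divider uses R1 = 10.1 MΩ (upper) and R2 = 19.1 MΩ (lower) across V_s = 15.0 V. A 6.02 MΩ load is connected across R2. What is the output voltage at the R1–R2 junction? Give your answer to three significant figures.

R2 ‖ R_L = (19.1 × 6.02)/(19.1 + 6.02) = 4.577 MΩ.
Now apply the divider: V_out = 15.0 × 0.3119 = 4.678 V.

V_out ≈ 4.68 V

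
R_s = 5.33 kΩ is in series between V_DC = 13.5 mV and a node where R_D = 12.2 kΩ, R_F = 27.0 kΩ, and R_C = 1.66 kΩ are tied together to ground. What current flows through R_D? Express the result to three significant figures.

Parallel bank: R_p = 1/(1/12.2 + 1/27.0 + 1/1.66) = 1.386 kΩ.
V_A = 13.5 × 1.386/6.716 = 2.786 mV.
Branch current I = V_A/R_D = 2.786/12.2 = 0.2284 µA.

I ≈ 0.228 µA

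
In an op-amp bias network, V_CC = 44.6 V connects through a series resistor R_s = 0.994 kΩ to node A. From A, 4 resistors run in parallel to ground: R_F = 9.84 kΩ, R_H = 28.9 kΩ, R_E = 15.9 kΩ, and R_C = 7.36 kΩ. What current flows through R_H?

I ≈ 1.16 mA

Equivalent of the parallel group: R_p = 2.985 kΩ.
Node voltage V_A = V_CC · R_p/(R_s + R_p) = 44.6 × 0.7502 = 33.46 V.
Branch current I = V_A/R_H = 33.46/28.9 = 1.158 mA.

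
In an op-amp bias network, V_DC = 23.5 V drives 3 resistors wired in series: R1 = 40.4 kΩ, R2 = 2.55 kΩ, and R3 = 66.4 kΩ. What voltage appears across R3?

V ≈ 14.3 V

ΣR = 40.4 + 2.55 + 66.4 = 109.4 kΩ.
By the voltage-divider rule, V = 23.5 × 66.40/109.4 = 14.27 V.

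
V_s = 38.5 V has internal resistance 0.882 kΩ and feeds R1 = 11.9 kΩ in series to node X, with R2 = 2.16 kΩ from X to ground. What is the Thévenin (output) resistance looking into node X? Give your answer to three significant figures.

R1' = 0.882 + 11.9 = 12.78 kΩ (source resistance + R1).
With V_s suppressed (replaced by a short), R_th = R1' ‖ R2 = (12.78 × 2.16)/(12.78 + 2.16) = 1.848 kΩ.

R_th ≈ 1.85 kΩ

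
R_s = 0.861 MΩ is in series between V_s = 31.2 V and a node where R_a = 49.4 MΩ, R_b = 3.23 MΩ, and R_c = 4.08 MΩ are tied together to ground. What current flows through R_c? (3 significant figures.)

I ≈ 5.12 µA

Equivalent of the parallel group: R_p = 1.739 MΩ.
V_A = 31.2 × 1.739/2.600 = 20.87 V.
I(R_c) = V_A / R_c = 20.87/4.08 = 5.115 µA.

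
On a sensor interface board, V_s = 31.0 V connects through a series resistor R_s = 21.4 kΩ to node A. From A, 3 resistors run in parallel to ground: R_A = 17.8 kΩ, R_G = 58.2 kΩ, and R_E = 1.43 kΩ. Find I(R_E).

I ≈ 1.24 mA

Equivalent of the parallel group: R_p = 1.294 kΩ.
V_A by voltage divider: V_A = 31.0 × 1.294/(21.4 + 1.294) = 1.768 V.
Branch current I = V_A/R_E = 1.768/1.43 = 1.236 mA.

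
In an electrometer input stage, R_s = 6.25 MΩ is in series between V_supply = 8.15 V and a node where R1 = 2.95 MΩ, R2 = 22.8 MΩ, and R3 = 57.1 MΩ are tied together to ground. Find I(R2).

I ≈ 0.102 µA

Parallel bank: R_p = 1/(1/2.95 + 1/22.8 + 1/57.1) = 2.498 MΩ.
V_A by voltage divider: V_A = 8.15 × 2.498/(6.25 + 2.498) = 2.327 V.
Branch current I = V_A/R2 = 2.327/22.8 = 0.1021 µA.
(Check via current divider: I_total = 0.9317 µA; share G_k/ΣG = 0.1096 → same result.)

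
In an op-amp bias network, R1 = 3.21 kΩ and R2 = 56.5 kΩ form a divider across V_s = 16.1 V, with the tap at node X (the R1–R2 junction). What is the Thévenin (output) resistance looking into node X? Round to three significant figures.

R_th ≈ 3.04 kΩ

Zeroing V_s shorts the top of R1 to ground, so R_th = R1 ‖ R2 = 3.037 kΩ.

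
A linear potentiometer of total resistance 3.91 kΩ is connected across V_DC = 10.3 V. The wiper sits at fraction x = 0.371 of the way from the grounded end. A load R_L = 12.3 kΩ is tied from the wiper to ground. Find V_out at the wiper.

Split the track: R_lower = x·R_p = 1.451 kΩ, R_upper = (1−x)·R_p = 2.459 kΩ.
Lower segment in parallel with the load: 1.451 ‖ 12.3 = 1.298 kΩ.
Then V_out = V_DC · 1.298/(2.459 + 1.298) = 3.557 V.

V_out ≈ 3.56 V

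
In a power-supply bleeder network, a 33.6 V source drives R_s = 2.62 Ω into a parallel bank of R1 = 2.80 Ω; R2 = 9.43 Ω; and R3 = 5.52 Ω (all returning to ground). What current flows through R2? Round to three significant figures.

I ≈ 1.33 A

Parallel bank: R_p = 1/(1/2.80 + 1/9.43 + 1/5.52) = 1.552 Ω.
V_A = 33.6 × 1.552/4.172 = 12.50 V.
Branch current I = V_A/R2 = 12.50/9.43 = 1.325 A.
(Equivalently: I_total = 8.054 A, then current-divider fraction G_k/ΣG = 0.1646.)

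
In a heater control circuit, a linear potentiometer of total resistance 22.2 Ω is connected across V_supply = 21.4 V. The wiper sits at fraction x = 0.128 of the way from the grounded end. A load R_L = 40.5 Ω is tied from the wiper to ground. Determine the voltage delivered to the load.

Lower segment x·R_p = 2.842 Ω; upper segment (1−x)·R_p = 19.36 Ω.
Lower segment in parallel with the load: 2.842 ‖ 40.5 = 2.655 Ω.
V_out = 21.4 × 2.655/(19.36 + 2.655) = 2.581 V.

V_out ≈ 2.58 V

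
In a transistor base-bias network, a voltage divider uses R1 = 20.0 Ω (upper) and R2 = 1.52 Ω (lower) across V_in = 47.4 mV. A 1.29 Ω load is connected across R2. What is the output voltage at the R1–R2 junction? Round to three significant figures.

The load sits in parallel with R2, giving an effective lower resistance R2' = R2·R_L/(R2+R_L) = 0.6978 Ω.
Voltage divider with the loaded lower leg: V_out = 47.4 × 0.6978/(20.0 + 0.6978) = 47.4 × 0.03371 = 1.598 mV.
(Unloaded it would be 3.35 mV; the load pulls it down.)

V_out ≈ 1.60 mV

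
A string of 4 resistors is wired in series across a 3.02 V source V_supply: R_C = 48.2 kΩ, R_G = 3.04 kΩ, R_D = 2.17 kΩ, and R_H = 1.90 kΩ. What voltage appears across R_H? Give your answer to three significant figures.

ΣR = 48.2 + 3.04 + 2.17 + 1.90 = 55.31 kΩ.
Voltage divider: V = V_supply · (1.900 / 55.31) = 3.02 × 0.03435 = 0.1037 V.

V ≈ 0.104 V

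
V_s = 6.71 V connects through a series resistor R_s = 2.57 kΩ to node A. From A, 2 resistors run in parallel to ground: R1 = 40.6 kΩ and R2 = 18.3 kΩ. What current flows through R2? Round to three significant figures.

Combine the parallel branches: R_p = (1/40.6 + 1/18.3)⁻¹ = 12.61 kΩ.
V_A by voltage divider: V_A = 6.71 × 12.61/(2.57 + 12.61) = 5.574 V.
I(R2) = V_A / R2 = 5.574/18.3 = 0.3046 mA.
(Equivalently: I_total = 0.4419 mA, then current-divider fraction G_k/ΣG = 0.6893.)

I ≈ 0.305 mA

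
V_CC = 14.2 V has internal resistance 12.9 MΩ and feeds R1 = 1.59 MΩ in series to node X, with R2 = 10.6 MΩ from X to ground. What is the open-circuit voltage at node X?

V_th ≈ 6.00 V

R1' = 12.9 + 1.59 = 14.49 MΩ (source resistance + R1).
Open-circuit (no load on X): V_th = V_CC · R2/(R1' + R2) = 14.2 × 10.6/(14.49 + 10.6) = 5.999 V.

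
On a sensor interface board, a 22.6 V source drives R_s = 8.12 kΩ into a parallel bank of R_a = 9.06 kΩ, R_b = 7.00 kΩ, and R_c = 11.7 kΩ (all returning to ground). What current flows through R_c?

I ≈ 0.515 mA

Combine the parallel branches: R_p = (1/9.06 + 1/7.00 + 1/11.7)⁻¹ = 2.952 kΩ.
V_A = 22.6 × 2.952/11.07 = 6.026 V.
Branch current I = V_A/R_c = 6.026/11.7 = 0.5151 mA.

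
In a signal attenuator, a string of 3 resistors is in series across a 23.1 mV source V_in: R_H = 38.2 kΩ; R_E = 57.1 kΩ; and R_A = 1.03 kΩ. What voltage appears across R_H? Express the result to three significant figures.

V ≈ 9.16 mV

ΣR = 38.2 + 57.1 + 1.03 = 96.33 kΩ.
V = V_in · R/ΣR = 23.1 × 0.3966 = 9.160 mV.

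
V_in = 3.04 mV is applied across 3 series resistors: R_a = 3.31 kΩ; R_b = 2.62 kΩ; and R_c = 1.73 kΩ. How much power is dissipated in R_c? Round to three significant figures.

P ≈ 0.272 nW

Series current I = V_in/ΣR = 3.04/7.660 = 0.3969 µA.
P = I²R = 0.1575 × 1.73 = 0.2725 nW.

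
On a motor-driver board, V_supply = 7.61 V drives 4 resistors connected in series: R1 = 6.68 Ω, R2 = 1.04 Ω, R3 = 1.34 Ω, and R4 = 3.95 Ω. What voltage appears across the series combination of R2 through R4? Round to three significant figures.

Series total: ΣR = 6.68 + 1.04 + 1.34 + 3.95 = 13.01 Ω.
R_{R2..R4} = 1.04 + 1.34 + 3.95 = 6.330 Ω.
Voltage divider: V = V_supply · (6.330 / 13.01) = 7.61 × 0.4865 = 3.703 V.

V ≈ 3.70 V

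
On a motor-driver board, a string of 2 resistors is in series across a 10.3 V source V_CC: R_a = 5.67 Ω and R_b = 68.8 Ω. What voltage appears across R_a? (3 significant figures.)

Series total: ΣR = 5.67 + 68.8 = 74.47 Ω.
V = V_CC · R/ΣR = 10.3 × 0.07614 = 0.7842 V.

V ≈ 0.784 V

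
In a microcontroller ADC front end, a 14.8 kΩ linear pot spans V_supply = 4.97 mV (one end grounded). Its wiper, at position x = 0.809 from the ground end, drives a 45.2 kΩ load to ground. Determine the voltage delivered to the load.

V_out ≈ 3.83 mV

Split the track: R_lower = x·R_p = 11.97 kΩ, R_upper = (1−x)·R_p = 2.827 kΩ.
R_L loads the lower segment: effective lower R = 9.466 kΩ.
Then V_out = V_supply · 9.466/(2.827 + 9.466) = 3.827 mV.
(Unloaded: V_out = x·V_supply = 4.02 mV.)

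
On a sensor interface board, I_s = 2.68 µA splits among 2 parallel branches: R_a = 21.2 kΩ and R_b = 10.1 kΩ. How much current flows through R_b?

Two-branch current divider: I_k = I_s · R_other/(R_1 + R_2).
So I = 2.68 × 21.2/31.30 = 1.815 µA.

I ≈ 1.82 µA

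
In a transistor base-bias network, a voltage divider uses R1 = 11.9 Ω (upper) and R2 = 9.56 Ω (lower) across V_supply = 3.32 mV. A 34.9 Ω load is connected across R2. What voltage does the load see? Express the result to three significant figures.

V_out ≈ 1.28 mV

R2 ‖ R_L = (9.56 × 34.9)/(9.56 + 34.9) = 7.504 Ω.
Now apply the divider: V_out = 3.32 × 0.3867 = 1.284 mV.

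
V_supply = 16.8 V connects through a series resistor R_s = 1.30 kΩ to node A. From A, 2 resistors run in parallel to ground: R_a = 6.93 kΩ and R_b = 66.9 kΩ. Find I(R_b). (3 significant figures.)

I ≈ 0.208 mA

Combine the parallel branches: R_p = (1/6.93 + 1/66.9)⁻¹ = 6.280 kΩ.
Node voltage V_A = V_supply · R_p/(R_s + R_p) = 16.8 × 0.8285 = 13.92 V.
Branch current I = V_A/R_b = 13.92/66.9 = 0.2081 mA.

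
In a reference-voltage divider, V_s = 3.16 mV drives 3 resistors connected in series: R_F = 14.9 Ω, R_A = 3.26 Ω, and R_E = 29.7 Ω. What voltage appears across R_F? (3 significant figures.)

Total series resistance ΣR = 14.9 + 3.26 + 29.7 = 47.86 Ω.
By the voltage-divider rule, V = 3.16 × 14.90/47.86 = 0.9838 mV.

V ≈ 0.984 mV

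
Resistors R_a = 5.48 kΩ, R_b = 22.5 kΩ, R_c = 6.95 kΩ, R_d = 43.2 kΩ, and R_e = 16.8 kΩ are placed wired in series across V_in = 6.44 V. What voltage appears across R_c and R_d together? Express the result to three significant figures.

ΣR = 5.48 + 22.5 + 6.95 + 43.2 + 16.8 = 94.93 kΩ.
R_{R_c..R_d} = 6.95 + 43.2 = 50.15 kΩ.
Voltage divider: V = V_in · (50.15 / 94.93) = 6.44 × 0.5283 = 3.402 V.

V ≈ 3.40 V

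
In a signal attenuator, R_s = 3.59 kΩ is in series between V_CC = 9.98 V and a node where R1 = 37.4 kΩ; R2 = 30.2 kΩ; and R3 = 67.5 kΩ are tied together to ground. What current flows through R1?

I ≈ 0.210 mA

Parallel bank: R_p = 1/(1/37.4 + 1/30.2 + 1/67.5) = 13.39 kΩ.
V_A = 9.98 × 13.39/16.98 = 7.870 V.
Branch current I = V_A/R1 = 7.870/37.4 = 0.2104 mA.
(Equivalently: I_total = 0.5876 mA, then current-divider fraction G_k/ΣG = 0.3581.)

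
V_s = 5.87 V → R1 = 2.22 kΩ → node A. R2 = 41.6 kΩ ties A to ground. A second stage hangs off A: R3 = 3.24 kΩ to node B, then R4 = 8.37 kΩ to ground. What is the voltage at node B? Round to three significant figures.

V_B ≈ 3.40 V

Node A sees R2 in parallel with the series input of stage 2, R3 + R4 = 11.61 kΩ.
R2 ‖ (R3+R4) = 9.077 kΩ.
So V_A = 5.87 × 0.8035 = 4.716 V.
Stage 2 is unloaded, so V_B = V_A · R4/(R3+R4) = 4.716 × 8.37/11.61 = 3.400 V.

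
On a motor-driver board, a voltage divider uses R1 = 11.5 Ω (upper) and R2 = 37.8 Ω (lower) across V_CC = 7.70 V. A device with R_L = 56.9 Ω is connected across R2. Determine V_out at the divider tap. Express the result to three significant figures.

V_out ≈ 5.11 V

R2 ‖ R_L = (37.8 × 56.9)/(37.8 + 56.9) = 22.71 Ω.
Then V_out = V_CC · R2'/(R1 + R2') = 7.70 × 22.71/34.21 = 5.112 V.
(Unloaded it would be 5.90 V; the load pulls it down.)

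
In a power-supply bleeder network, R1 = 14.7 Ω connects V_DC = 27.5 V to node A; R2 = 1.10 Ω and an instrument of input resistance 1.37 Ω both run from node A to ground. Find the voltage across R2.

R2 ‖ R_L = (1.10 × 1.37)/(1.10 + 1.37) = 0.6101 Ω.
Now apply the divider: V_out = 27.5 × 0.03985 = 1.096 V.

V_out ≈ 1.10 V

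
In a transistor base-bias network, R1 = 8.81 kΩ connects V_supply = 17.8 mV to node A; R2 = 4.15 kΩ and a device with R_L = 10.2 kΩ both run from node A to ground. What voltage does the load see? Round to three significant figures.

The load sits in parallel with R2, giving an effective lower resistance R2' = R2·R_L/(R2+R_L) = 2.950 kΩ.
Now apply the divider: V_out = 17.8 × 0.2508 = 4.465 mV.

V_out ≈ 4.46 mV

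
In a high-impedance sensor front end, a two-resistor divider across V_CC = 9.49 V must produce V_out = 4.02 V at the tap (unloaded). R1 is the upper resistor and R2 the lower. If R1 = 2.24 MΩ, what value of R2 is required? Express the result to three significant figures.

Required fraction k = V_out/V_CC = 0.4236.
R2 = R1 · 0.4236/(1 − 0.4236) = 1.646 MΩ.

R2 ≈ 1.65 MΩ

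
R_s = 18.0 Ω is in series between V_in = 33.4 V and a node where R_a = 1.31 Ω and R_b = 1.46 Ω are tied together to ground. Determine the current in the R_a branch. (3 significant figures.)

I ≈ 0.942 A

Combine the parallel branches: R_p = (1/1.31 + 1/1.46)⁻¹ = 0.6905 Ω.
V_A by voltage divider: V_A = 33.4 × 0.6905/(18.0 + 0.6905) = 1.234 V.
I(R_a) = V_A / R_a = 1.234/1.31 = 0.9419 A.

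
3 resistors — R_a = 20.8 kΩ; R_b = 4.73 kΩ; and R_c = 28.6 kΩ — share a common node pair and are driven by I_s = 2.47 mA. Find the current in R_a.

I ≈ 0.403 mA

ΣG = 1/20.8 + 1/4.73 + 1/28.6 = 0.2945.
By the current-divider rule, I = I_s · G_k/ΣG = 2.47 × 0.1633 = 0.4033 mA.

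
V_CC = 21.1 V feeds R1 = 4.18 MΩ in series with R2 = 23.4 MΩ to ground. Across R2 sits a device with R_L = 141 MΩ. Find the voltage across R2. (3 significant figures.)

The load sits in parallel with R2, giving an effective lower resistance R2' = R2·R_L/(R2+R_L) = 20.07 MΩ.
Now apply the divider: V_out = 21.1 × 0.8276 = 17.46 V.

V_out ≈ 17.5 V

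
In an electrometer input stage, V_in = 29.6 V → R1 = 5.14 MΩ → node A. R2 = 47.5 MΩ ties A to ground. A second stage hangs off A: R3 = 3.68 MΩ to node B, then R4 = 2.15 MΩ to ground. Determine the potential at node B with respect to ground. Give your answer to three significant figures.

Node A sees R2 in parallel with the series input of stage 2, R3 + R4 = 5.830 MΩ.
R2 ‖ (R3+R4) = 5.193 MΩ.
V_A = 29.6 × 5.193/(5.14 + 5.193) = 14.88 V.
V_B = V_A × 0.3688 = 5.486 V.

V_B ≈ 5.49 V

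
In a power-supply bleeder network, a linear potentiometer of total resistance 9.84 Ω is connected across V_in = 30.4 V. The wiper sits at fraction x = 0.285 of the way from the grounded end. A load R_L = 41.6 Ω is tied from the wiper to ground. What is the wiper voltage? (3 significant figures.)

Split the track: R_lower = x·R_p = 2.804 Ω, R_upper = (1−x)·R_p = 7.036 Ω.
Lower segment in parallel with the load: 2.804 ‖ 41.6 = 2.627 Ω.
Then V_out = V_in · 2.627/(7.036 + 2.627) = 8.266 V.

V_out ≈ 8.27 V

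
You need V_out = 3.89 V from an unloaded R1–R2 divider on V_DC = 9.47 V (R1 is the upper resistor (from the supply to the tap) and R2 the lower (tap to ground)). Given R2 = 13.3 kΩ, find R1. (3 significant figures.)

V_out/V_DC = R2/(R1+R2) = 0.4108.
R1 = R2·(1/k − 1) = 13.3 × 1.434 = 19.08 kΩ.

R1 ≈ 19.1 kΩ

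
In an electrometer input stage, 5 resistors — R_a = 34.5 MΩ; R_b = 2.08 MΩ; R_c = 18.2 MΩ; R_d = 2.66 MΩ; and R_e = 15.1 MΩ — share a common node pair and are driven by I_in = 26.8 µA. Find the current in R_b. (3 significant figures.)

Conductances: ΣG = 1/34.5 + 1/2.08 + 1/18.2 + 1/2.66 + 1/15.1 = 1.007 (1/MΩ).
Current divider: I(R_b) = I_in · G_k/ΣG = 26.8 × (0.4808/1.007) = 26.8 × 0.4775 = 12.80 µA.

I ≈ 12.8 µA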